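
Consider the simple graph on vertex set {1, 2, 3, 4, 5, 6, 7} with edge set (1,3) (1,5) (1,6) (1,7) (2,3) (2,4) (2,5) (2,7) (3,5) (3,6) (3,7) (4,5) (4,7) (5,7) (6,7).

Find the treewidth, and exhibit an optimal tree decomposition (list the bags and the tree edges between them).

Treewidth 3.
Bags: B1 = {2, 4, 5, 7}  B2 = {2, 3, 5, 7}  B3 = {1, 3, 5, 7}  B4 = {1, 3, 6, 7}
Tree: B1–B2, B2–B3, B3–B4

Every bag has size at most 4, so the width is 4 − 1 = 3 and tw(G) ≤ 3. On the other hand G contains the 4-clique {1, 3, 5, 7}. A clique must lie in a single bag of any decomposition, so no decomposition can have width below 3. Combining the bounds, tw(G) = 3.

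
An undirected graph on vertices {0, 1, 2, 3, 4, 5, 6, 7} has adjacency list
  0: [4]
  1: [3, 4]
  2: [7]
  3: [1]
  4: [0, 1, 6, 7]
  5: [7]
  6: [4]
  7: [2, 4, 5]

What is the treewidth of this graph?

A width-1 tree decomposition is:
Bags: B1 = {1, 4}  B2 = {4, 6}  B3 = {1, 3}  B4 = {4, 7}  B5 = {2, 7}  B6 = {0, 4}  B7 = {5, 7}
Tree: B1–B2, B1–B3, B2–B4, B4–B5, B1–B6, B5–B7
Every bag has size at most 2, so the width is 2 − 1 = 1 and tw(G) ≤ 1. Any graph with an edge has treewidth ≥ 1, and G has the edge 1–4. Therefore the treewidth is 1.

1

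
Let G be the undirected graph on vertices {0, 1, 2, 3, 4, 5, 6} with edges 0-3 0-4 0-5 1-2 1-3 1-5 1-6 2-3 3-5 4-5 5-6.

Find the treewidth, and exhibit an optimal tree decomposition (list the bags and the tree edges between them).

Every bag has size at most 3, so the width is 3 − 1 = 2 and tw(G) ≤ 2. For the lower bound, the 3 vertices {1, 2, 3} are pairwise adjacent, and any tree decomposition puts a clique entirely inside one bag — forcing width ≥ 2. The upper and lower bounds meet at 2, so that is the treewidth.

Treewidth 2.
One optimal decomposition is:
Bags: B1 = {1, 3, 5}  B2 = {0, 3, 5}  B3 = {1, 2, 3}  B4 = {0, 4, 5}  B5 = {1, 5, 6}
Tree: B1–B2, B1–B3, B2–B4, B1–B5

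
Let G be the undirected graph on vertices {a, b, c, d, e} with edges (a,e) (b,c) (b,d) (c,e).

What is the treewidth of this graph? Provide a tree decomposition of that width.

Treewidth 1.
One optimal decomposition is:
Bags: B1 = {a, e}  B2 = {c, e}  B3 = {b, c}  B4 = {b, d}
Tree: B1–B2, B2–B3, B3–B4

Each bag holds 2 vertices, so the decomposition has width 1, which upper-bounds the treewidth. G has an edge, so its treewidth is at least 1. Therefore the treewidth is 1.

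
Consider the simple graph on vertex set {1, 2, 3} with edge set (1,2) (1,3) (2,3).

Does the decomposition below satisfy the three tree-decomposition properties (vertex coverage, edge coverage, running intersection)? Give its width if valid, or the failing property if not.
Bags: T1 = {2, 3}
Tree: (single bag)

No — vertex 1 appears in no bag.

A tree decomposition must satisfy three properties: every vertex lies in some bag; for every edge, both endpoints lie together in some bag; and for every vertex, the bags containing it form a connected subtree. Here vertex 1 appears in no bag, so the decomposition is invalid.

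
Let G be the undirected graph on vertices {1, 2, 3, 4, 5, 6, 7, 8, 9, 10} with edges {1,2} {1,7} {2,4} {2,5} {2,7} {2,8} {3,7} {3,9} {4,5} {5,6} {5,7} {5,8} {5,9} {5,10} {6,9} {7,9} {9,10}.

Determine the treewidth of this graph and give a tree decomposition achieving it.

Treewidth 2.
One such decomposition:
Bags: B1 = {5, 9, 10}  B2 = {5, 6, 9}  B3 = {5, 7, 9}  B4 = {3, 7, 9}  B5 = {2, 5, 7}  B6 = {2, 4, 5}  B7 = {1, 2, 7}  B8 = {2, 5, 8}
Tree: B1–B2, B2–B3, B3–B4, B3–B5, B5–B6, B5–B7, B5–B8

Each bag holds 3 vertices, so the decomposition has width 2, which upper-bounds the treewidth. For the lower bound, the 3 vertices {1, 2, 7} are pairwise adjacent, and any tree decomposition puts a clique entirely inside one bag — forcing width ≥ 2. Combining the bounds, tw(G) = 2.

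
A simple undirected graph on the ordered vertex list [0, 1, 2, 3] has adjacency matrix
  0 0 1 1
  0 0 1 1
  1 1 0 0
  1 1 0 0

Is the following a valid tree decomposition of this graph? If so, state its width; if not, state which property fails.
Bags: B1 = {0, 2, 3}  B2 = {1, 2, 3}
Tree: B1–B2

Yes; width 2.

Vertex coverage: the bags together contain {0, 1, 2, 3}, the full vertex set. Edge coverage: each edge of G has both endpoints in at least one bag. Running intersection: for every vertex, the bags containing it form a connected subtree. All three properties hold, so this is a valid tree decomposition of width max|bag| − 1 = 2, and hence tw(G) ≤ 2.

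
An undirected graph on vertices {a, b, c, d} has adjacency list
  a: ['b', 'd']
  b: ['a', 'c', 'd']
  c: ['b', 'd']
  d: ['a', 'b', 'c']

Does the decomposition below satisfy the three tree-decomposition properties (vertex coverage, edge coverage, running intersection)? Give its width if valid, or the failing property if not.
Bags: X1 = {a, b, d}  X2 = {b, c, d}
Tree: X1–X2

Vertex coverage: the bags together contain {a, b, c, d}, the full vertex set. Edge coverage: each edge of G has both endpoints in at least one bag. Running intersection: for every vertex, the bags containing it form a connected subtree. All three properties hold, so this is a valid tree decomposition of width max|bag| − 1 = 2, and hence tw(G) ≤ 2.

Yes; width 2.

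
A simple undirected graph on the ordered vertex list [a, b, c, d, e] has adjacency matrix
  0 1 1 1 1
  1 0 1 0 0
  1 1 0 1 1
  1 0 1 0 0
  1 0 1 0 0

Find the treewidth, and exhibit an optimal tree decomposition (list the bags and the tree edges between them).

Each bag holds 3 vertices, so the decomposition has width 2, which upper-bounds the treewidth. For the lower bound, the 3 vertices {a, c, d} are pairwise adjacent, and any tree decomposition puts a clique entirely inside one bag — forcing width ≥ 2. The upper and lower bounds meet at 2, so that is the treewidth.

Treewidth 2.
Bags: B1 = {a, b, c}  B2 = {a, c, e}  B3 = {a, c, d}
Tree: B1–B2, B2–B3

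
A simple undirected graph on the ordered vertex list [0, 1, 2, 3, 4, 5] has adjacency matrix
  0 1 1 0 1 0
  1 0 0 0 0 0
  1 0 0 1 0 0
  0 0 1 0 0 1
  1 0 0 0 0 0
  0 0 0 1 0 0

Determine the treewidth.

A width-1 tree decomposition is:
Bags: B1 = {0, 2}  B2 = {0, 1}  B3 = {2, 3}  B4 = {0, 4}  B5 = {3, 5}
Tree: B1–B2, B1–B3, B2–B4, B3–B5
The largest bag has 2 vertices, giving width 1; this decomposition certifies tw(G) ≤ 1. Any graph with an edge has treewidth ≥ 1, and G has the edge 2–0. Therefore the treewidth is 1.

1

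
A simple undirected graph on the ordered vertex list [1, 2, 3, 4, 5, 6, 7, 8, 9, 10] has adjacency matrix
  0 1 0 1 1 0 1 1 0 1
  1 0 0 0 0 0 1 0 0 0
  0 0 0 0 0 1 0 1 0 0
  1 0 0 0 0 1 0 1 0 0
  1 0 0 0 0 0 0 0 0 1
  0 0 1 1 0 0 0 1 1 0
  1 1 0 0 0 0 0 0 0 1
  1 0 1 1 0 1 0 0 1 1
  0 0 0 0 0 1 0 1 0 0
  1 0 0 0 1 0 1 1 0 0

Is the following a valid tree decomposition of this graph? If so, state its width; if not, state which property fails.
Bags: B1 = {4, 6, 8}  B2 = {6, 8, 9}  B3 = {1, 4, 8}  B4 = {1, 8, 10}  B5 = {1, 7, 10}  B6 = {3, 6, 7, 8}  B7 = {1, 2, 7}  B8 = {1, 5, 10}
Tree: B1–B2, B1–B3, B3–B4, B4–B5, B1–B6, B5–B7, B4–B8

A tree decomposition must satisfy three properties: every vertex lies in some bag; for every edge, both endpoints lie together in some bag; and for every vertex, the bags containing it form a connected subtree. Here bags containing vertex 7 are not connected in the tree, so the decomposition is invalid.

No — bags containing vertex 7 are not connected in the tree.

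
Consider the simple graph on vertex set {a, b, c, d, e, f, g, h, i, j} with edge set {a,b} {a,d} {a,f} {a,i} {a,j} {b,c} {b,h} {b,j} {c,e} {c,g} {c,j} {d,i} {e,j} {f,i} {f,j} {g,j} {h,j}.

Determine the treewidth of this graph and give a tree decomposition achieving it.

Treewidth 2.
One optimal decomposition is:
Bags: B1 = {a, f, j}  B2 = {a, f, i}  B3 = {a, b, j}  B4 = {a, d, i}  B5 = {b, h, j}  B6 = {b, c, j}  B7 = {c, g, j}  B8 = {c, e, j}
Tree: B1–B2, B1–B3, B2–B4, B3–B5, B5–B6, B6–B7, B7–B8

Every bag has size at most 3, so the width is 3 − 1 = 2 and tw(G) ≤ 2. For the lower bound, the 3 vertices {a, d, i} are pairwise adjacent, and any tree decomposition puts a clique entirely inside one bag — forcing width ≥ 2. Hence tw(G) = 2 exactly.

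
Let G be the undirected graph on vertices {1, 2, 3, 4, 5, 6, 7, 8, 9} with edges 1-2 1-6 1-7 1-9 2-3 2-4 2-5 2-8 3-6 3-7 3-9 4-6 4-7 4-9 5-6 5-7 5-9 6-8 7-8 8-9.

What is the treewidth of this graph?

4

A width-4 tree decomposition is:
Bags: B1 = {2, 3, 6, 7, 9}  B2 = {2, 5, 6, 7, 9}  B3 = {2, 6, 7, 8, 9}  B4 = {2, 4, 6, 7, 9}  B5 = {1, 2, 6, 7, 9}
Tree: B1–B2, B2–B3, B3–B4, B4–B5
Every bag has size at most 5, so the width is 5 − 1 = 4 and tw(G) ≤ 4. For the lower bound: the 5 vertex sets {3,9}, {5,6}, {7,8}, {2}, {4} are disjoint, each induces a connected subgraph, and every pair is joined by at least one edge of G. Contracting each set to a single vertex therefore yields K_{5} as a minor, and since treewidth is minor-monotone, tw(G) ≥ tw(K_{5}) = 4. Combining the bounds, tw(G) = 4.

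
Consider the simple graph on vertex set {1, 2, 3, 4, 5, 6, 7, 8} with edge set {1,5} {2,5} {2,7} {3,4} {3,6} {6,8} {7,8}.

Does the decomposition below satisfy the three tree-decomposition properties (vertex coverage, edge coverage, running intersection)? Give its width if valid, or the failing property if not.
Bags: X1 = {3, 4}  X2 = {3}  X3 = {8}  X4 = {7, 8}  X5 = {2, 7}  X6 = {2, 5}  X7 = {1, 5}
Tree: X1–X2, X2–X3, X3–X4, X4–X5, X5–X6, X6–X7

A tree decomposition must satisfy three properties: every vertex lies in some bag; for every edge, both endpoints lie together in some bag; and for every vertex, the bags containing it form a connected subtree. Here vertex 6 appears in no bag, so the decomposition is invalid.

No — vertex 6 appears in no bag.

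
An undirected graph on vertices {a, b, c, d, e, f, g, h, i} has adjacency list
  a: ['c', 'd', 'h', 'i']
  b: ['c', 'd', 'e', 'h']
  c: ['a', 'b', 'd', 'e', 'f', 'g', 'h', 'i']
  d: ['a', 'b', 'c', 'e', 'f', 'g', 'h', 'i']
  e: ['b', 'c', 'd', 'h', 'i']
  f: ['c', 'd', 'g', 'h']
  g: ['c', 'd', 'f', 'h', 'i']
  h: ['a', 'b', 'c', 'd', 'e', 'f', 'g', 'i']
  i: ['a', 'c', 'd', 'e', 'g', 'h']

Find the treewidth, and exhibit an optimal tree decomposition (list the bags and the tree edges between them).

Each bag holds 5 vertices, so the decomposition has width 4, which upper-bounds the treewidth. For the lower bound, the 5 vertices {c, d, f, g, h} are pairwise adjacent, and any tree decomposition puts a clique entirely inside one bag — forcing width ≥ 4. Hence tw(G) = 4 exactly.

Treewidth 4.
Bags: B1 = {c, d, g, h, i}  B2 = {c, d, e, h, i}  B3 = {a, c, d, h, i}  B4 = {b, c, d, e, h}  B5 = {c, d, f, g, h}
Tree: B1–B2, B1–B3, B2–B4, B1–B5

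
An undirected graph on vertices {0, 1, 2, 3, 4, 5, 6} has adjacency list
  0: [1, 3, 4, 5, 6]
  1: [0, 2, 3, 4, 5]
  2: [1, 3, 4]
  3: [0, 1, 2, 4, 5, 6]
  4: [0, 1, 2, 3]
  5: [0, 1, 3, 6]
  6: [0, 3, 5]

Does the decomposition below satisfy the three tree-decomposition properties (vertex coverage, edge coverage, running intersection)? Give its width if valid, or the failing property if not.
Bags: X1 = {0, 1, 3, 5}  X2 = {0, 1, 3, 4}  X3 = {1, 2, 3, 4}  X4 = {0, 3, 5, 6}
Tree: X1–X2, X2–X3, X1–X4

Every vertex of G appears in some bag (union = {0, 1, 2, 3, 4, 5, 6}); every edge is covered by a bag; and for each vertex v the set of bags containing v is connected in the bag tree. The decomposition is therefore valid. The largest bag has 4 vertices, so the width is 3.

Yes; width 3.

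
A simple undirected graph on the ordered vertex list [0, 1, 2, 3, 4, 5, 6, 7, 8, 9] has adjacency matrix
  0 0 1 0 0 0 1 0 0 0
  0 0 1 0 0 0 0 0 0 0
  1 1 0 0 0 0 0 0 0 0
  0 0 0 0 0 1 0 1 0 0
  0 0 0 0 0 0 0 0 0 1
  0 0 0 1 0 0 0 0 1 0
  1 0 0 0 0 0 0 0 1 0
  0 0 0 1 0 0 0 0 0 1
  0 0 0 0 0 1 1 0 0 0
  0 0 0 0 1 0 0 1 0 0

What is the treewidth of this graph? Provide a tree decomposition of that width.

Each bag holds 2 vertices, so the decomposition has width 1, which upper-bounds the treewidth. Any graph with an edge has treewidth ≥ 1, and G has the edge 1–2. Combining the bounds, tw(G) = 1.

Treewidth 1.
One optimal decomposition is:
Bags: B1 = {1, 2}  B2 = {0, 2}  B3 = {0, 6}  B4 = {6, 8}  B5 = {5, 8}  B6 = {3, 5}  B7 = {3, 7}  B8 = {7, 9}  B9 = {4, 9}
Tree: B1–B2, B2–B3, B3–B4, B4–B5, B5–B6, B6–B7, B7–B8, B8–B9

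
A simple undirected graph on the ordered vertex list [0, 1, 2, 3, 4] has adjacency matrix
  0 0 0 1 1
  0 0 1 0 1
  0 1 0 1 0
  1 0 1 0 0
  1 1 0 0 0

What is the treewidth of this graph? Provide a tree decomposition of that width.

Treewidth 2.
One such decomposition:
Bags: B1 = {0, 1, 4}  B2 = {0, 1, 3}  B3 = {1, 2, 3}
Tree: B1–B2, B2–B3

The largest bag has 3 vertices, giving width 2; this decomposition certifies tw(G) ≤ 2. Since 1–4–0–3–2–1 is a cycle in G, G is not acyclic. Forests are exactly the graphs of treewidth ≤ 1, so tw(G) ≥ 2. The upper and lower bounds meet at 2, so that is the treewidth.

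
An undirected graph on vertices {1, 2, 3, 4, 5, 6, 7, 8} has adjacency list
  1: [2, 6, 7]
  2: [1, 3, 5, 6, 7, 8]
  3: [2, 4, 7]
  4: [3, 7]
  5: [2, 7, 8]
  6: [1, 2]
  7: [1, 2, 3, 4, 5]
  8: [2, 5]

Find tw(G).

A width-2 tree decomposition is:
Bags: B1 = {1, 2, 7}  B2 = {2, 5, 7}  B3 = {2, 3, 7}  B4 = {3, 4, 7}  B5 = {2, 5, 8}  B6 = {1, 2, 6}
Tree: B1–B2, B2–B3, B3–B4, B2–B5, B1–B6
The largest bag has 3 vertices, giving width 2; this decomposition certifies tw(G) ≤ 2. Conversely, {2, 5, 8} is a clique of size 3, and the vertices of any clique must share a bag in every tree decomposition; so some bag has ≥ 3 vertices and tw(G) ≥ 2. The upper and lower bounds meet at 2, so that is the treewidth.

2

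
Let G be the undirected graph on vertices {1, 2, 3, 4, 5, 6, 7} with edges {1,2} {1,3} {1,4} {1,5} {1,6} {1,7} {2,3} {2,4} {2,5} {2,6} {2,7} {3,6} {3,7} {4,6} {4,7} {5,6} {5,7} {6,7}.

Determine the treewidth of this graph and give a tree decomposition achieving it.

Treewidth 4.
Bags: B1 = {1, 2, 3, 6, 7}  B2 = {1, 2, 5, 6, 7}  B3 = {1, 2, 4, 6, 7}
Tree: B1–B2, B1–B3

The largest bag has 5 vertices, giving width 4; this decomposition certifies tw(G) ≤ 4. For the lower bound, the 5 vertices {1, 2, 3, 6, 7} are pairwise adjacent, and any tree decomposition puts a clique entirely inside one bag — forcing width ≥ 4. Therefore the treewidth is 4.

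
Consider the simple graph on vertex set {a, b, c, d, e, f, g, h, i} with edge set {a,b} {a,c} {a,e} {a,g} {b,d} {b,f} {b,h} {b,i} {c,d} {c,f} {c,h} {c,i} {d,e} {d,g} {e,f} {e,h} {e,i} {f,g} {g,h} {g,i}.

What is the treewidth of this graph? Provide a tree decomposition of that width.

Every bag has size at most 5, so the width is 5 − 1 = 4 and tw(G) ≤ 4. For the lower bound: the 5 vertex sets {c,d}, {b,h}, {f,g}, {e}, {i} are disjoint, each induces a connected subgraph, and every pair is joined by at least one edge of G. Contracting each set to a single vertex therefore yields K_{5} as a minor, and since treewidth is minor-monotone, tw(G) ≥ tw(K_{5}) = 4. Combining the bounds, tw(G) = 4.

Treewidth 4.
Bags: B1 = {b, c, d, e, g}  B2 = {b, c, e, g, h}  B3 = {b, c, e, f, g}  B4 = {b, c, e, g, i}  B5 = {a, b, c, e, g}
Tree: B1–B2, B2–B3, B3–B4, B4–B5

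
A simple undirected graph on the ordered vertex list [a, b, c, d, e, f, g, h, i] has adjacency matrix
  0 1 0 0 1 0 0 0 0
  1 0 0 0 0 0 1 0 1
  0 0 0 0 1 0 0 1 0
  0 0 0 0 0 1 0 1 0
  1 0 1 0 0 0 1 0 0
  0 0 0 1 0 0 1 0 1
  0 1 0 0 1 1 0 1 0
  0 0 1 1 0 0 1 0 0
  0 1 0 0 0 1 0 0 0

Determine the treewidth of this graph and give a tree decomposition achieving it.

The largest bag has 4 vertices, giving width 3; this decomposition certifies tw(G) ≤ 3. For the lower bound: the 4 vertex sets {c,d,h}, {e}, {g}, {a,b,f,i} are disjoint, each induces a connected subgraph, and every pair is joined by at least one edge of G. Contracting each set to a single vertex therefore yields K_{4} as a minor, and since treewidth is minor-monotone, tw(G) ≥ tw(K_{4}) = 3. The upper and lower bounds meet at 3, so that is the treewidth.

Treewidth 3.
One optimal decomposition is:
Bags: B1 = {c, d, e, h}  B2 = {d, e, g, h}  B3 = {d, e, f, g}  B4 = {a, e, f, g}  B5 = {a, b, f, g}  B6 = {a, b, f, i}
Tree: B1–B2, B2–B3, B3–B4, B4–B5, B5–B6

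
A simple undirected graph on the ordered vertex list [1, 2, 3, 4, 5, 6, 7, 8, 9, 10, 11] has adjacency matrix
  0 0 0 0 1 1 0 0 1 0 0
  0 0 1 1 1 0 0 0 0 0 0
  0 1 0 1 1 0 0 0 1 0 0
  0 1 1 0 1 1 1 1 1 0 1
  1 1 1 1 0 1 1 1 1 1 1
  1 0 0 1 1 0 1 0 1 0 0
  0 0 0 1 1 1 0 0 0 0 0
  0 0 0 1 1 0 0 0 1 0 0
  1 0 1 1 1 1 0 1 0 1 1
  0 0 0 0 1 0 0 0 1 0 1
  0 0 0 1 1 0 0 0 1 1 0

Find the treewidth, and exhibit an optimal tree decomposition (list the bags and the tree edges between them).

Treewidth 3.
One optimal decomposition is:
Bags: B1 = {3, 4, 5, 9}  B2 = {4, 5, 6, 9}  B3 = {4, 5, 9, 11}  B4 = {5, 9, 10, 11}  B5 = {2, 3, 4, 5}  B6 = {4, 5, 8, 9}  B7 = {1, 5, 6, 9}  B8 = {4, 5, 6, 7}
Tree: B1–B2, B1–B3, B3–B4, B1–B5, B1–B6, B2–B7, B2–B8

Each bag holds 4 vertices, so the decomposition has width 3, which upper-bounds the treewidth. On the other hand G contains the 4-clique {1, 5, 6, 9}. A clique must lie in a single bag of any decomposition, so no decomposition can have width below 3. Therefore the treewidth is 3.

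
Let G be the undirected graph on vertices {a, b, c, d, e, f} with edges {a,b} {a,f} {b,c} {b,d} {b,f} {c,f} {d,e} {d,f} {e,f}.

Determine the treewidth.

2

A width-2 tree decomposition is:
Bags: B1 = {b, c, f}  B2 = {b, d, f}  B3 = {a, b, f}  B4 = {d, e, f}
Tree: B1–B2, B1–B3, B2–B4
The largest bag has 3 vertices, giving width 2; this decomposition certifies tw(G) ≤ 2. For the lower bound, the 3 vertices {d, e, f} are pairwise adjacent, and any tree decomposition puts a clique entirely inside one bag — forcing width ≥ 2. Hence tw(G) = 2 exactly.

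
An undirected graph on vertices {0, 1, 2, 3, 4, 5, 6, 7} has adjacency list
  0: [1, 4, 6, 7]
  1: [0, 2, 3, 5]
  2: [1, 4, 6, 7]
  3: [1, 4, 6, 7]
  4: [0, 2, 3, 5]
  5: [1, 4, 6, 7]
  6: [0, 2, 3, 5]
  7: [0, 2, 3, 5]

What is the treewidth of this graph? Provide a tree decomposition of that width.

Each bag holds 5 vertices, so the decomposition has width 4, which upper-bounds the treewidth. For the lower bound: the 5 vertex sets {2,6}, {1,3}, {0,4}, {7}, {5} are disjoint, each induces a connected subgraph, and every pair is joined by at least one edge of G. Contracting each set to a single vertex therefore yields K_{5} as a minor, and since treewidth is minor-monotone, tw(G) ≥ tw(K_{5}) = 4. The upper and lower bounds meet at 4, so that is the treewidth.

Treewidth 4.
One such decomposition:
Bags: B1 = {1, 2, 4, 6, 7}  B2 = {1, 3, 4, 6, 7}  B3 = {0, 1, 4, 6, 7}  B4 = {1, 4, 5, 6, 7}
Tree: B1–B2, B2–B3, B3–B4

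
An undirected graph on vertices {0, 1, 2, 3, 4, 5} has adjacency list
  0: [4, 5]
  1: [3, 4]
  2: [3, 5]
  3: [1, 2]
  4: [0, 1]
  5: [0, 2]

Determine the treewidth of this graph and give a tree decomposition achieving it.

Treewidth 2.
One optimal decomposition is:
Bags: B1 = {0, 2, 5}  B2 = {0, 2, 4}  B3 = {1, 2, 4}  B4 = {1, 2, 3}
Tree: B1–B2, B2–B3, B3–B4

Every bag has size at most 3, so the width is 3 − 1 = 2 and tw(G) ≤ 2. Since 2–5–0–4–1–3–2 is a cycle in G, G is not acyclic. Forests are exactly the graphs of treewidth ≤ 1, so tw(G) ≥ 2. Hence tw(G) = 2 exactly.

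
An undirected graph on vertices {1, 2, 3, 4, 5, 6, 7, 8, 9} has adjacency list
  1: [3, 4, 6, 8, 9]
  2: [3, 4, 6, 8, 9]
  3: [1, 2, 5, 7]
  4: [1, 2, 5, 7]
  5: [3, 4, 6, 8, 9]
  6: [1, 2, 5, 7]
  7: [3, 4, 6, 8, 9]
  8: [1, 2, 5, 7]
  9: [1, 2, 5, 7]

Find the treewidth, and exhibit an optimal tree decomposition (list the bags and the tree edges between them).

Treewidth 4.
Bags: B1 = {1, 2, 5, 7, 8}  B2 = {1, 2, 4, 5, 7}  B3 = {1, 2, 5, 7, 9}  B4 = {1, 2, 5, 6, 7}  B5 = {1, 2, 3, 5, 7}
Tree: B1–B2, B2–B3, B3–B4, B4–B5

Every bag has size at most 5, so the width is 5 − 1 = 4 and tw(G) ≤ 4. For the lower bound: the 5 vertex sets {2,8}, {1,4}, {7,9}, {5}, {6} are disjoint, each induces a connected subgraph, and every pair is joined by at least one edge of G. Contracting each set to a single vertex therefore yields K_{5} as a minor, and since treewidth is minor-monotone, tw(G) ≥ tw(K_{5}) = 4. The upper and lower bounds meet at 4, so that is the treewidth.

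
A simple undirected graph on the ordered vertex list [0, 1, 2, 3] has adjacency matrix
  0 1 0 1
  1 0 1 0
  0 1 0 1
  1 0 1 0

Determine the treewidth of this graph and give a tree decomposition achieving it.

Treewidth 2.
Bags: B1 = {0, 2, 3}  B2 = {0, 1, 2}
Tree: B1–B2

The largest bag has 3 vertices, giving width 2; this decomposition certifies tw(G) ≤ 2. Since 0–3–2–1–0 is a cycle in G, G is not acyclic. Forests are exactly the graphs of treewidth ≤ 1, so tw(G) ≥ 2. Therefore the treewidth is 2.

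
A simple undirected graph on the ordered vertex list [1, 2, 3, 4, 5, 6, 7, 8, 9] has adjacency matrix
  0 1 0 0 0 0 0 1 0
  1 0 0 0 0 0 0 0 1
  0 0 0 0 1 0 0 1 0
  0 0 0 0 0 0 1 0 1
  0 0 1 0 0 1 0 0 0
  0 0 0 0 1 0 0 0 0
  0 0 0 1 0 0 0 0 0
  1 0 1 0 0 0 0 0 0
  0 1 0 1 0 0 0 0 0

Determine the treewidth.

A width-1 tree decomposition is:
Bags: B1 = {5, 6}  B2 = {3, 5}  B3 = {3, 8}  B4 = {1, 8}  B5 = {1, 2}  B6 = {2, 9}  B7 = {4, 9}  B8 = {4, 7}
Tree: B1–B2, B2–B3, B3–B4, B4–B5, B5–B6, B6–B7, B7–B8
Every bag has size at most 2, so the width is 2 − 1 = 1 and tw(G) ≤ 1. Any graph with an edge has treewidth ≥ 1, and G has the edge 6–5. The upper and lower bounds meet at 1, so that is the treewidth.

1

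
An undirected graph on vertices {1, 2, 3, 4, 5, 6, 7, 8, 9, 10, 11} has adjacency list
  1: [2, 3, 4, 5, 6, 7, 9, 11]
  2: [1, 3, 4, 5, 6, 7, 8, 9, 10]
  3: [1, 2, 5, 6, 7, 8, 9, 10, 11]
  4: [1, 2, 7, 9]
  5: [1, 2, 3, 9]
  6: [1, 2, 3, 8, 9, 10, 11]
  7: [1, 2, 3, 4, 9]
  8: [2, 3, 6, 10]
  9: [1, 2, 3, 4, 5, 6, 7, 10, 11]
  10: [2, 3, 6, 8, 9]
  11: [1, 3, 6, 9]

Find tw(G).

4

A width-4 tree decomposition is:
Bags: B1 = {1, 2, 3, 6, 9}  B2 = {1, 2, 3, 7, 9}  B3 = {1, 2, 4, 7, 9}  B4 = {1, 2, 3, 5, 9}  B5 = {2, 3, 6, 9, 10}  B6 = {1, 3, 6, 9, 11}  B7 = {2, 3, 6, 8, 10}
Tree: B1–B2, B2–B3, B2–B4, B1–B5, B1–B6, B5–B7
Each bag holds 5 vertices, so the decomposition has width 4, which upper-bounds the treewidth. Conversely, {2, 3, 6, 8, 10} is a clique of size 5, and the vertices of any clique must share a bag in every tree decomposition; so some bag has ≥ 5 vertices and tw(G) ≥ 4. Hence tw(G) = 4 exactly.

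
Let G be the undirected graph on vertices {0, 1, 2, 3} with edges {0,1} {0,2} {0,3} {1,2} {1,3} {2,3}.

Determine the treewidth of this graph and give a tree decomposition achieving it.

Treewidth 3.
One optimal decomposition is:
Bags: B1 = {0, 1, 2, 3}
Tree: (single bag)

A single bag containing all 4 vertices is trivially a valid decomposition of width 3. Conversely, {0, 1, 2, 3} is a clique of size 4, and the vertices of any clique must share a bag in every tree decomposition; so some bag has ≥ 4 vertices and tw(G) ≥ 3. Combining the bounds, tw(G) = 3.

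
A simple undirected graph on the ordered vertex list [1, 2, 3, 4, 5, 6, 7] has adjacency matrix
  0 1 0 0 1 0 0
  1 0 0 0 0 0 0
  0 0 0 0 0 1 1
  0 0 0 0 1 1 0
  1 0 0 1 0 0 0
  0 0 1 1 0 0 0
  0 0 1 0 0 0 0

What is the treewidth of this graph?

1

A width-1 tree decomposition is:
Bags: B1 = {3, 7}  B2 = {3, 6}  B3 = {4, 6}  B4 = {4, 5}  B5 = {1, 5}  B6 = {1, 2}
Tree: B1–B2, B2–B3, B3–B4, B4–B5, B5–B6
The largest bag has 2 vertices, giving width 1; this decomposition certifies tw(G) ≤ 1. G has an edge, so its treewidth is at least 1. The upper and lower bounds meet at 1, so that is the treewidth.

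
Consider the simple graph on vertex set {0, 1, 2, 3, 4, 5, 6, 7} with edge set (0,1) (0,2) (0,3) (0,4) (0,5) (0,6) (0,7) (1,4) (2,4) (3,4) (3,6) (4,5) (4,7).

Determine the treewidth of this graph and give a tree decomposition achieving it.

Treewidth 2.
One optimal decomposition is:
Bags: B1 = {0, 3, 6}  B2 = {0, 3, 4}  B3 = {0, 2, 4}  B4 = {0, 4, 7}  B5 = {0, 1, 4}  B6 = {0, 4, 5}
Tree: B1–B2, B2–B3, B3–B4, B4–B5, B3–B6

The largest bag has 3 vertices, giving width 2; this decomposition certifies tw(G) ≤ 2. On the other hand G contains the 3-clique {0, 1, 4}. A clique must lie in a single bag of any decomposition, so no decomposition can have width below 2. Hence tw(G) = 2 exactly.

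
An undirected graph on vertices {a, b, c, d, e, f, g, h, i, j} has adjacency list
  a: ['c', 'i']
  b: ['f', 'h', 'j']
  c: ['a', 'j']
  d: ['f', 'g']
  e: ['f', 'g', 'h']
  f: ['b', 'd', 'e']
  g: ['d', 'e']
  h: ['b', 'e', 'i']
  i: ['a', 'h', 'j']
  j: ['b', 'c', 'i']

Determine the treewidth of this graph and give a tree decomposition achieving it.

Treewidth 2.
Bags: B1 = {a, c, j}  B2 = {a, i, j}  B3 = {b, i, j}  B4 = {b, h, i}  B5 = {b, f, h}  B6 = {e, f, h}  B7 = {d, e, f}  B8 = {d, e, g}
Tree: B1–B2, B2–B3, B3–B4, B4–B5, B5–B6, B6–B7, B7–B8

Each bag holds 3 vertices, so the decomposition has width 2, which upper-bounds the treewidth. Since c–a–i–j–c is a cycle in G, G is not acyclic. Forests are exactly the graphs of treewidth ≤ 1, so tw(G) ≥ 2. The upper and lower bounds meet at 2, so that is the treewidth.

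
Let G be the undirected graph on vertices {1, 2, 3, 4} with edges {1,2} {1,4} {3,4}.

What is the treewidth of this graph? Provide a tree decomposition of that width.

Treewidth 1.
One optimal decomposition is:
Bags: B1 = {1, 4}  B2 = {1, 2}  B3 = {3, 4}
Tree: B1–B2, B1–B3

Each bag holds 2 vertices, so the decomposition has width 1, which upper-bounds the treewidth. Any graph with an edge has treewidth ≥ 1, and G has the edge 4–1. Therefore the treewidth is 1.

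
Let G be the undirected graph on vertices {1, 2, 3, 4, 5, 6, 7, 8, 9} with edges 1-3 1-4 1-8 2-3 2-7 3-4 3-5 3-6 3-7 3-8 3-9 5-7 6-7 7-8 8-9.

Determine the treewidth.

2

A width-2 tree decomposition is:
Bags: B1 = {1, 3, 4}  B2 = {1, 3, 8}  B3 = {3, 7, 8}  B4 = {3, 6, 7}  B5 = {3, 8, 9}  B6 = {2, 3, 7}  B7 = {3, 5, 7}
Tree: B1–B2, B2–B3, B3–B4, B2–B5, B4–B6, B3–B7
The largest bag has 3 vertices, giving width 2; this decomposition certifies tw(G) ≤ 2. Conversely, {1, 3, 8} is a clique of size 3, and the vertices of any clique must share a bag in every tree decomposition; so some bag has ≥ 3 vertices and tw(G) ≥ 2. Hence tw(G) = 2 exactly.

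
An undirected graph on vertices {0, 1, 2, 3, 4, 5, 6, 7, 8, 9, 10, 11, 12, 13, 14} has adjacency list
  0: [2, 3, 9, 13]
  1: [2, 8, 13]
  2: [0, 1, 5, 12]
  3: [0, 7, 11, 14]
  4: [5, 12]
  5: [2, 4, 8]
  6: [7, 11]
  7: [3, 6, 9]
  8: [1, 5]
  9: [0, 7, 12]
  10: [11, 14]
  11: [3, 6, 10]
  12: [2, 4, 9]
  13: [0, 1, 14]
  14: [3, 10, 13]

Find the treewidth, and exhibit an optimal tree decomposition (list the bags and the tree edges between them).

Every bag has size at most 4, so the width is 4 − 1 = 3 and tw(G) ≤ 3. For the lower bound: the 4 vertex sets {4,5,8}, {12}, {2}, {0,1,9,13} are disjoint, each induces a connected subgraph, and every pair is joined by at least one edge of G. Contracting each set to a single vertex therefore yields K_{4} as a minor, and since treewidth is minor-monotone, tw(G) ≥ tw(K_{4}) = 3. Hence tw(G) = 3 exactly.

Treewidth 3.
One optimal decomposition is:
Bags: B1 = {4, 5, 8, 12}  B2 = {2, 5, 8, 12}  B3 = {1, 2, 8, 12}  B4 = {1, 2, 9, 12}  B5 = {0, 1, 2, 9}  B6 = {0, 1, 9, 13}  B7 = {0, 7, 9, 13}  B8 = {0, 3, 7, 13}  B9 = {3, 7, 13, 14}  B10 = {3, 6, 7, 14}  B11 = {3, 6, 11, 14}  B12 = {6, 10, 11, 14}
Tree: B1–B2, B2–B3, B3–B4, B4–B5, B5–B6, B6–B7, B7–B8, B8–B9, B9–B10, B10–B11, B11–B12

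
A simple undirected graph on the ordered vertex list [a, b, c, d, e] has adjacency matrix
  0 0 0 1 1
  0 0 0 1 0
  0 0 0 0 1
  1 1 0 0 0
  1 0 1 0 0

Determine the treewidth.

A width-1 tree decomposition is:
Bags: B1 = {c, e}  B2 = {a, e}  B3 = {a, d}  B4 = {b, d}
Tree: B1–B2, B2–B3, B3–B4
The largest bag has 2 vertices, giving width 1; this decomposition certifies tw(G) ≤ 1. G has an edge, so its treewidth is at least 1. Combining the bounds, tw(G) = 1.

1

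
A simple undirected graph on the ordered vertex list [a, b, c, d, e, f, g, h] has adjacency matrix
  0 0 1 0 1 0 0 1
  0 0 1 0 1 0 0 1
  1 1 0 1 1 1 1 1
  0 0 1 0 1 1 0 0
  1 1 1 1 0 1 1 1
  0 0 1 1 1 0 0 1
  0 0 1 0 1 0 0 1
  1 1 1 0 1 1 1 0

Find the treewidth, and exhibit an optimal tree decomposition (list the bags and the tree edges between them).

Treewidth 3.
One optimal decomposition is:
Bags: B1 = {c, d, e, f}  B2 = {c, e, f, h}  B3 = {b, c, e, h}  B4 = {c, e, g, h}  B5 = {a, c, e, h}
Tree: B1–B2, B2–B3, B2–B4, B3–B5

Every bag has size at most 4, so the width is 4 − 1 = 3 and tw(G) ≤ 3. Conversely, {c, d, e, f} is a clique of size 4, and the vertices of any clique must share a bag in every tree decomposition; so some bag has ≥ 4 vertices and tw(G) ≥ 3. Combining the bounds, tw(G) = 3.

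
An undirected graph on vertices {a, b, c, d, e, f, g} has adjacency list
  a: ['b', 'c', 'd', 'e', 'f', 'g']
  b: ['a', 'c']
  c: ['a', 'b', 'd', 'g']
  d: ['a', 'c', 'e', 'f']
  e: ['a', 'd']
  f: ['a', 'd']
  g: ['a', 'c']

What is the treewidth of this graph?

2

A width-2 tree decomposition is:
Bags: B1 = {a, c, d}  B2 = {a, b, c}  B3 = {a, d, e}  B4 = {a, c, g}  B5 = {a, d, f}
Tree: B1–B2, B1–B3, B1–B4, B3–B5
Every bag has size at most 3, so the width is 3 − 1 = 2 and tw(G) ≤ 2. Conversely, {a, d, e} is a clique of size 3, and the vertices of any clique must share a bag in every tree decomposition; so some bag has ≥ 3 vertices and tw(G) ≥ 2. Hence tw(G) = 2 exactly.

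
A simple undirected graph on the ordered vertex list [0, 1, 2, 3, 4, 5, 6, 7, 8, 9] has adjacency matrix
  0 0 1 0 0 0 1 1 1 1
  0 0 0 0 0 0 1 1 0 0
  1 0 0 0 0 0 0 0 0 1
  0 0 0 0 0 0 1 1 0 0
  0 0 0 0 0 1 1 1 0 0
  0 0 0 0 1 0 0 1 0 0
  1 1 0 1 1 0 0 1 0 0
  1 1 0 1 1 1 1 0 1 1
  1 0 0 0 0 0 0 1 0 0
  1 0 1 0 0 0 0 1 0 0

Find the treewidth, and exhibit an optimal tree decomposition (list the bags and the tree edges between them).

Every bag has size at most 3, so the width is 3 − 1 = 2 and tw(G) ≤ 2. Conversely, {0, 2, 9} is a clique of size 3, and the vertices of any clique must share a bag in every tree decomposition; so some bag has ≥ 3 vertices and tw(G) ≥ 2. Therefore the treewidth is 2.

Treewidth 2.
One such decomposition:
Bags: B1 = {4, 6, 7}  B2 = {4, 5, 7}  B3 = {0, 6, 7}  B4 = {0, 7, 8}  B5 = {3, 6, 7}  B6 = {1, 6, 7}  B7 = {0, 7, 9}  B8 = {0, 2, 9}
Tree: B1–B2, B1–B3, B3–B4, B1–B5, B3–B6, B3–B7, B7–B8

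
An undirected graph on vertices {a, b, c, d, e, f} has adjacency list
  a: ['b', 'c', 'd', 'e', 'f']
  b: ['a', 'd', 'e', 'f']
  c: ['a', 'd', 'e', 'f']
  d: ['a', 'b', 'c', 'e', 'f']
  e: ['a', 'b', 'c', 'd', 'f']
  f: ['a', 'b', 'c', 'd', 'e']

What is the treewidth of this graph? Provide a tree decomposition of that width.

Treewidth 4.
Bags: B1 = {a, c, d, e, f}  B2 = {a, b, d, e, f}
Tree: B1–B2

The largest bag has 5 vertices, giving width 4; this decomposition certifies tw(G) ≤ 4. On the other hand G contains the 5-clique {a, c, d, e, f}. A clique must lie in a single bag of any decomposition, so no decomposition can have width below 4. Therefore the treewidth is 4.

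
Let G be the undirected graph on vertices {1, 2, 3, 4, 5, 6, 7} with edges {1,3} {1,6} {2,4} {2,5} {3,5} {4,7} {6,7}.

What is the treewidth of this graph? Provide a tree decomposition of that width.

Each bag holds 3 vertices, so the decomposition has width 2, which upper-bounds the treewidth. For the lower bound, G contains the cycle 6–1–3–5–2–4–7–6, so G is not a forest; only forests have treewidth ≤ 1, hence tw(G) ≥ 2. The upper and lower bounds meet at 2, so that is the treewidth.

Treewidth 2.
One such decomposition:
Bags: B1 = {1, 3, 6}  B2 = {3, 5, 6}  B3 = {2, 5, 6}  B4 = {2, 4, 6}  B5 = {4, 6, 7}
Tree: B1–B2, B2–B3, B3–B4, B4–B5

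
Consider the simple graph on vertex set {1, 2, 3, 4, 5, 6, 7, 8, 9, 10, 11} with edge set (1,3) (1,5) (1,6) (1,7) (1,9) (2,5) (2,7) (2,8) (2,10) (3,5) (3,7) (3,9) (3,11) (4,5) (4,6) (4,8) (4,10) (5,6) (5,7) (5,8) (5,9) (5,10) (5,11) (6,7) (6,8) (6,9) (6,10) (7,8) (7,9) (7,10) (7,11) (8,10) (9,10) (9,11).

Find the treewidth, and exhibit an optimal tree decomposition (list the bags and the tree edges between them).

Treewidth 4.
Bags: B1 = {3, 5, 7, 9, 11}  B2 = {1, 3, 5, 7, 9}  B3 = {1, 5, 6, 7, 9}  B4 = {5, 6, 7, 9, 10}  B5 = {5, 6, 7, 8, 10}  B6 = {4, 5, 6, 8, 10}  B7 = {2, 5, 7, 8, 10}
Tree: B1–B2, B2–B3, B3–B4, B4–B5, B5–B6, B5–B7

The largest bag has 5 vertices, giving width 4; this decomposition certifies tw(G) ≤ 4. On the other hand G contains the 5-clique {4, 5, 6, 8, 10}. A clique must lie in a single bag of any decomposition, so no decomposition can have width below 4. The upper and lower bounds meet at 4, so that is the treewidth.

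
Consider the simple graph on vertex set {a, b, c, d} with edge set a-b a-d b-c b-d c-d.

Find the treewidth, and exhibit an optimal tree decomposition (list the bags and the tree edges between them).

Treewidth 2.
One such decomposition:
Bags: B1 = {b, c, d}  B2 = {a, b, d}
Tree: B1–B2

Each bag holds 3 vertices, so the decomposition has width 2, which upper-bounds the treewidth. For the lower bound, the 3 vertices {b, c, d} are pairwise adjacent, and any tree decomposition puts a clique entirely inside one bag — forcing width ≥ 2. Therefore the treewidth is 2.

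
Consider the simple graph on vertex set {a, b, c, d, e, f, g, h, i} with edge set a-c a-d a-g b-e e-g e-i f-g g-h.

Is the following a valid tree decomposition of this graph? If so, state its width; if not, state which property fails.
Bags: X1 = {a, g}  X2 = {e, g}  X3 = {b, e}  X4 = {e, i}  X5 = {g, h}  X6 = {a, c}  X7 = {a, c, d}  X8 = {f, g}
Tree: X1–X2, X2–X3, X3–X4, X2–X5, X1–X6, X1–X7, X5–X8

No — bags containing vertex c are not connected in the tree.

A tree decomposition must satisfy three properties: every vertex lies in some bag; for every edge, both endpoints lie together in some bag; and for every vertex, the bags containing it form a connected subtree. Here bags containing vertex c are not connected in the tree, so the decomposition is invalid.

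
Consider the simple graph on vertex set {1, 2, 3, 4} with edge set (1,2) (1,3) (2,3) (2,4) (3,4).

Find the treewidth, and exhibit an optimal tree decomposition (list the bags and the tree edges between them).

Treewidth 2.
One optimal decomposition is:
Bags: B1 = {2, 3, 4}  B2 = {1, 2, 3}
Tree: B1–B2

The largest bag has 3 vertices, giving width 2; this decomposition certifies tw(G) ≤ 2. On the other hand G contains the 3-clique {1, 2, 3}. A clique must lie in a single bag of any decomposition, so no decomposition can have width below 2. Hence tw(G) = 2 exactly.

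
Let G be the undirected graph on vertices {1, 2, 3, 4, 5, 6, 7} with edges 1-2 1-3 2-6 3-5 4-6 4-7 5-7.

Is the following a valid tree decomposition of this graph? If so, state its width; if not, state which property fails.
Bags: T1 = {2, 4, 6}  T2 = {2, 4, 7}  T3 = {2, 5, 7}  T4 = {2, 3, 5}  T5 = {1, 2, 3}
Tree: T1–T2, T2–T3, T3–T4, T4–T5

Vertex coverage: the bags together contain {1, 2, 3, 4, 5, 6, 7}, the full vertex set. Edge coverage: each edge of G has both endpoints in at least one bag. Running intersection: for every vertex, the bags containing it form a connected subtree. All three properties hold, so this is a valid tree decomposition of width max|bag| − 1 = 2, and hence tw(G) ≤ 2.

Yes; width 2.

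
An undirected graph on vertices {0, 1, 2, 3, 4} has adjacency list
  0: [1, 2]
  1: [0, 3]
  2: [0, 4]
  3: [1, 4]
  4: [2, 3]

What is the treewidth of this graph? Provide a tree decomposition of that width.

Treewidth 2.
One optimal decomposition is:
Bags: B1 = {1, 3, 4}  B2 = {1, 2, 4}  B3 = {0, 1, 2}
Tree: B1–B2, B2–B3

The largest bag has 3 vertices, giving width 2; this decomposition certifies tw(G) ≤ 2. The edges 1–3–4–2–0–1 form a cycle, so G is not a tree and its treewidth is at least 2. Hence tw(G) = 2 exactly.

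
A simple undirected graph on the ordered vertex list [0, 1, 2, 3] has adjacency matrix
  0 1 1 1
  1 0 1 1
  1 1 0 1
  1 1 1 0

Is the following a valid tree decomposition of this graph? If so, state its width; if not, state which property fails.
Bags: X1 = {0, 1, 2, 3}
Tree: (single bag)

Vertex coverage: the bags together contain {0, 1, 2, 3}, the full vertex set. Edge coverage: each edge of G has both endpoints in at least one bag. Running intersection: for every vertex, the bags containing it form a connected subtree. All three properties hold, so this is a valid tree decomposition of width max|bag| − 1 = 3, and hence tw(G) ≤ 3.

Yes; width 3.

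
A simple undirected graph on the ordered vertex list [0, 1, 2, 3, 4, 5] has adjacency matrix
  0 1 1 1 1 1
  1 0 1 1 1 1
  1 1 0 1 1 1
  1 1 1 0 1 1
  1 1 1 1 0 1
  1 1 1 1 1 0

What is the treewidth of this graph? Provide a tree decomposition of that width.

A single bag containing all 6 vertices is trivially a valid decomposition of width 5. For the lower bound, the 6 vertices {0, 1, 2, 3, 4, 5} are pairwise adjacent, and any tree decomposition puts a clique entirely inside one bag — forcing width ≥ 5. Combining the bounds, tw(G) = 5.

Treewidth 5.
One such decomposition:
Bags: B1 = {0, 1, 2, 3, 4, 5}
Tree: (single bag)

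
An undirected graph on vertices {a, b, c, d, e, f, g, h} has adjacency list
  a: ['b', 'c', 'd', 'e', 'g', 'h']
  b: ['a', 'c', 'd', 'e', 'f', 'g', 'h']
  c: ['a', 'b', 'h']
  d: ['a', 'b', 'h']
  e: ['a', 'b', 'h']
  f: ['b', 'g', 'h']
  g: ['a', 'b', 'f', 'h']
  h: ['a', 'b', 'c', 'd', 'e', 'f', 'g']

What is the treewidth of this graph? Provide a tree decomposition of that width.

Every bag has size at most 4, so the width is 4 − 1 = 3 and tw(G) ≤ 3. For the lower bound, the 4 vertices {a, b, d, h} are pairwise adjacent, and any tree decomposition puts a clique entirely inside one bag — forcing width ≥ 3. Hence tw(G) = 3 exactly.

Treewidth 3.
One optimal decomposition is:
Bags: B1 = {a, b, e, h}  B2 = {a, b, d, h}  B3 = {a, b, g, h}  B4 = {b, f, g, h}  B5 = {a, b, c, h}
Tree: B1–B2, B2–B3, B3–B4, B1–B5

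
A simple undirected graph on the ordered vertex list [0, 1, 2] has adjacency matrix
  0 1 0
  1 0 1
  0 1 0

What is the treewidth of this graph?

1

A width-1 tree decomposition is:
Bags: B1 = {1, 2}  B2 = {0, 1}
Tree: B1–B2
Each bag holds 2 vertices, so the decomposition has width 1, which upper-bounds the treewidth. Any graph with an edge has treewidth ≥ 1, and G has the edge 1–2. Hence tw(G) = 1 exactly.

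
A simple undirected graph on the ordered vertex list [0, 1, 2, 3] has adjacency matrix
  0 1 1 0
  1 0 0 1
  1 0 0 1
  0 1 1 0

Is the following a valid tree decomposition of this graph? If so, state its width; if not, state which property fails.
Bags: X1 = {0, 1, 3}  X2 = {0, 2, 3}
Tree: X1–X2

Vertex coverage: the bags together contain {0, 1, 2, 3}, the full vertex set. Edge coverage: each edge of G has both endpoints in at least one bag. Running intersection: for every vertex, the bags containing it form a connected subtree. All three properties hold, so this is a valid tree decomposition of width max|bag| − 1 = 2, and hence tw(G) ≤ 2.

Yes; width 2.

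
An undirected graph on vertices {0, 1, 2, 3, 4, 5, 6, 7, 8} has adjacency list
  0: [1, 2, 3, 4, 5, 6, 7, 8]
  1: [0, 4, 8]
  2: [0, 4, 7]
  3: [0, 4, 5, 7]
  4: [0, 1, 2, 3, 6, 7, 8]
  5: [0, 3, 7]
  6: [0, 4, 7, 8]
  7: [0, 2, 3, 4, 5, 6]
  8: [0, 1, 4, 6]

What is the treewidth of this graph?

3

A width-3 tree decomposition is:
Bags: B1 = {0, 2, 4, 7}  B2 = {0, 3, 4, 7}  B3 = {0, 3, 5, 7}  B4 = {0, 4, 6, 7}  B5 = {0, 4, 6, 8}  B6 = {0, 1, 4, 8}
Tree: B1–B2, B2–B3, B2–B4, B4–B5, B5–B6
The largest bag has 4 vertices, giving width 3; this decomposition certifies tw(G) ≤ 3. Conversely, {0, 1, 4, 8} is a clique of size 4, and the vertices of any clique must share a bag in every tree decomposition; so some bag has ≥ 4 vertices and tw(G) ≥ 3. Hence tw(G) = 3 exactly.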